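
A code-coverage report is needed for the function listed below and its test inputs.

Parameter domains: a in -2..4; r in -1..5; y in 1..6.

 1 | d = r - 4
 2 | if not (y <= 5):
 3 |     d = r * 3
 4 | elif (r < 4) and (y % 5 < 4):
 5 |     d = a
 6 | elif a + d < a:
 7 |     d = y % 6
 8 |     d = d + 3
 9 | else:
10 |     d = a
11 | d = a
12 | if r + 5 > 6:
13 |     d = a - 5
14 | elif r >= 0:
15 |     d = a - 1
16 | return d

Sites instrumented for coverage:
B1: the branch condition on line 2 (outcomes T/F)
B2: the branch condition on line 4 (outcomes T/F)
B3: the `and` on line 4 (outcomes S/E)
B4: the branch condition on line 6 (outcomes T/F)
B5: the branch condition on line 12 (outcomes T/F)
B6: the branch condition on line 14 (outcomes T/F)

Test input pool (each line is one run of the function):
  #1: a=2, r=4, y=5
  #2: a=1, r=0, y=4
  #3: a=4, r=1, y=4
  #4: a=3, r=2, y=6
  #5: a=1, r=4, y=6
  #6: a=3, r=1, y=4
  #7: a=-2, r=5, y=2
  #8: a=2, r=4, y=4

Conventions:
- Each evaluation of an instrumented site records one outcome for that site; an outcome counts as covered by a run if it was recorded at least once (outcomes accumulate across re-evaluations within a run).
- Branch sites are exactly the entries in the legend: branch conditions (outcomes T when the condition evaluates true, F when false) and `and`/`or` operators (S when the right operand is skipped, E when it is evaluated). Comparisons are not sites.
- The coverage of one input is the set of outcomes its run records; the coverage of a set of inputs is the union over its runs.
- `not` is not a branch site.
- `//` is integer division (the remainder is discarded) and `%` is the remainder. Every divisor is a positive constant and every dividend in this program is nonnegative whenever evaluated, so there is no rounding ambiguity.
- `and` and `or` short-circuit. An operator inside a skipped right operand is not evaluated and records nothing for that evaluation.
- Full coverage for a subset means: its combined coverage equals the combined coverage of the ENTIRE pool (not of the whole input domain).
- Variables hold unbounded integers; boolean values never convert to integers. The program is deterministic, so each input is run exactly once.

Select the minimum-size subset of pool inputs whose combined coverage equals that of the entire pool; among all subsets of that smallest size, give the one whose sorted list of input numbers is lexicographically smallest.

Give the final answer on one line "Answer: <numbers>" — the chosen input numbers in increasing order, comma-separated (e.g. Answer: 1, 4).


input #1 (a=2, r=4, y=5): covers B1=F, B2=F, B3=S, B4=F, B5=T
input #2 (a=1, r=0, y=4): covers B1=F, B2=F, B3=E, B4=T, B5=F, B6=T
input #3 (a=4, r=1, y=4): covers B1=F, B2=F, B3=E, B4=T, B5=F, B6=T
input #4 (a=3, r=2, y=6): covers B1=T, B5=T
input #5 (a=1, r=4, y=6): covers B1=T, B5=T
input #6 (a=3, r=1, y=4): covers B1=F, B2=F, B3=E, B4=T, B5=F, B6=T
input #7 (a=-2, r=5, y=2): covers B1=F, B2=F, B3=S, B4=F, B5=T
input #8 (a=2, r=4, y=4): covers B1=F, B2=F, B3=S, B4=F, B5=T
together the pool reaches 10 outcomes: B1=T, B1=F, B2=F, B3=S, B3=E, B4=T, B4=F, B5=T, B5=F, B6=T
checked all size-1 subsets: none covers 10 outcomes (max 6/10)
checked all size-2 subsets: none covers 10 outcomes (max 9/10)
size 3: inputs {1, 2, 4} cover all 10 outcomes, and no lexicographically smaller subset of this size does
Answer: 1, 2, 4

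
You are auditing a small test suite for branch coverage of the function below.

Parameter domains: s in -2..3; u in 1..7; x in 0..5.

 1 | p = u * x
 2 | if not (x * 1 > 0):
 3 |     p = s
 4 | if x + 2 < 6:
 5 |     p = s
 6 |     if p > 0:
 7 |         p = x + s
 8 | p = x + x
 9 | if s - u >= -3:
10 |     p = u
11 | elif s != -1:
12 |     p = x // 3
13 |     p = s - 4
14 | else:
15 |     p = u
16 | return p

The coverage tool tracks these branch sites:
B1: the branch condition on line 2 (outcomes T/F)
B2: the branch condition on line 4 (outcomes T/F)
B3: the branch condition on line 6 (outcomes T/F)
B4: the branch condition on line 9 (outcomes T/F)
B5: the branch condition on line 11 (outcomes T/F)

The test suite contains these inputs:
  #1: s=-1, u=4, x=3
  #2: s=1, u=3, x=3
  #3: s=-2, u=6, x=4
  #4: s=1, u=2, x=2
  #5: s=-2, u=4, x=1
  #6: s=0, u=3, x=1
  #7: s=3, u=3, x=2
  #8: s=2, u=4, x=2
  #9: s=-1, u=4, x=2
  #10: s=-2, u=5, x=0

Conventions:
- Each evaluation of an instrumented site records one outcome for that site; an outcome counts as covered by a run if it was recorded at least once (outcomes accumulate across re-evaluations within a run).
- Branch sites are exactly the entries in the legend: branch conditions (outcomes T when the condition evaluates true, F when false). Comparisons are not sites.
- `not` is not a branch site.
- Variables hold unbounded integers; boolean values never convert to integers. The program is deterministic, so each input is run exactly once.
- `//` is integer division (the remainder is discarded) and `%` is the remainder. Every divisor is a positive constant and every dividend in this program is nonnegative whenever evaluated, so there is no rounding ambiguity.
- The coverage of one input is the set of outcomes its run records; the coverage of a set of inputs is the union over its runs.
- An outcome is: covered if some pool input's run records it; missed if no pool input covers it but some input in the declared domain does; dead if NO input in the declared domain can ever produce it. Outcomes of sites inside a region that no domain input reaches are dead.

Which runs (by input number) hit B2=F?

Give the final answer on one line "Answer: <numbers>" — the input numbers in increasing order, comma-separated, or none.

input #1 (s=-1, u=4, x=3): does not record B2=F
input #2 (s=1, u=3, x=3): does not record B2=F
input #3 (s=-2, u=6, x=4): records B2=F
input #4 (s=1, u=2, x=2): does not record B2=F
input #5 (s=-2, u=4, x=1): does not record B2=F
input #6 (s=0, u=3, x=1): does not record B2=F
input #7 (s=3, u=3, x=2): does not record B2=F
input #8 (s=2, u=4, x=2): does not record B2=F
input #9 (s=-1, u=4, x=2): does not record B2=F
input #10 (s=-2, u=5, x=0): does not record B2=F

Answer: 3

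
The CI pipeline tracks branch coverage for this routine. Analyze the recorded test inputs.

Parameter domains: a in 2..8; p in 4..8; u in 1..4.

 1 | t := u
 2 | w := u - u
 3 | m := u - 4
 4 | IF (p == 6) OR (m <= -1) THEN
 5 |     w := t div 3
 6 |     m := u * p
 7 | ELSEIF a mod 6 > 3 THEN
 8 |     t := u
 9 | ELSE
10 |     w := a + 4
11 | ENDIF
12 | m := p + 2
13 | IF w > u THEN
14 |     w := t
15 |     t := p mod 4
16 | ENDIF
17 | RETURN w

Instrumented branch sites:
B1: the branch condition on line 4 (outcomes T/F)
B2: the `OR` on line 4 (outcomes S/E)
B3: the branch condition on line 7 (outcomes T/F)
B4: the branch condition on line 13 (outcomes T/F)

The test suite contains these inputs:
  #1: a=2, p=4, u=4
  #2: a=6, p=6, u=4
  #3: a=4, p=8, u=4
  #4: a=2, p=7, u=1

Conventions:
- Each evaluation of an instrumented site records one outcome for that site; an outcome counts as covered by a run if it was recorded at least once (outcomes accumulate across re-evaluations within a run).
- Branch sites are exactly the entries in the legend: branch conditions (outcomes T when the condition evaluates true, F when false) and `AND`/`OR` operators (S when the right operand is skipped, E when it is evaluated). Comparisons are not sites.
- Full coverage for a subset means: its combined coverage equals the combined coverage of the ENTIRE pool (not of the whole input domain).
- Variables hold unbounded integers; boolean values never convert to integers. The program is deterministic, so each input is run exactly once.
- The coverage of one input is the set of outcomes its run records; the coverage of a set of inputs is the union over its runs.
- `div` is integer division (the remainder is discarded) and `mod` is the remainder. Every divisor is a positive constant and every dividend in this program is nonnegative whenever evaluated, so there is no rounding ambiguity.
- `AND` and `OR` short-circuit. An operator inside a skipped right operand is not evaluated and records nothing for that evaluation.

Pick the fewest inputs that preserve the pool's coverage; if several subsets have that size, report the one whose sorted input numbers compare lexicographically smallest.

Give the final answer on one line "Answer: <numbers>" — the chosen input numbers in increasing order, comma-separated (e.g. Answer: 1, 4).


#1 (a=2, p=4, u=4) -> B2->E, B1->F, B3->F, B4->T; covered: B1=F, B2=E, B3=F, B4=T
#2 (a=6, p=6, u=4) -> B2->S, B1->T, B4->F; covered: B1=T, B2=S, B4=F
#3 (a=4, p=8, u=4) -> B2->E, B1->F, B3->T, B4->F; covered: B1=F, B2=E, B3=T, B4=F
#4 (a=2, p=7, u=1) -> B2->E, B1->T, B4->F; covered: B1=T, B2=E, B4=F
union over all inputs: B1=T, B1=F, B2=S, B2=E, B3=T, B3=F, B4=T, B4=F (8 outcomes)
checked all size-1 subsets: none covers 8 outcomes (max 4/8)
checked all size-2 subsets: none covers 8 outcomes (max 7/8)
the canonical winner is {1, 2, 3}: size 3, full 8-outcome coverage, earliest index list among size-3 covers
Answer: 1, 2, 3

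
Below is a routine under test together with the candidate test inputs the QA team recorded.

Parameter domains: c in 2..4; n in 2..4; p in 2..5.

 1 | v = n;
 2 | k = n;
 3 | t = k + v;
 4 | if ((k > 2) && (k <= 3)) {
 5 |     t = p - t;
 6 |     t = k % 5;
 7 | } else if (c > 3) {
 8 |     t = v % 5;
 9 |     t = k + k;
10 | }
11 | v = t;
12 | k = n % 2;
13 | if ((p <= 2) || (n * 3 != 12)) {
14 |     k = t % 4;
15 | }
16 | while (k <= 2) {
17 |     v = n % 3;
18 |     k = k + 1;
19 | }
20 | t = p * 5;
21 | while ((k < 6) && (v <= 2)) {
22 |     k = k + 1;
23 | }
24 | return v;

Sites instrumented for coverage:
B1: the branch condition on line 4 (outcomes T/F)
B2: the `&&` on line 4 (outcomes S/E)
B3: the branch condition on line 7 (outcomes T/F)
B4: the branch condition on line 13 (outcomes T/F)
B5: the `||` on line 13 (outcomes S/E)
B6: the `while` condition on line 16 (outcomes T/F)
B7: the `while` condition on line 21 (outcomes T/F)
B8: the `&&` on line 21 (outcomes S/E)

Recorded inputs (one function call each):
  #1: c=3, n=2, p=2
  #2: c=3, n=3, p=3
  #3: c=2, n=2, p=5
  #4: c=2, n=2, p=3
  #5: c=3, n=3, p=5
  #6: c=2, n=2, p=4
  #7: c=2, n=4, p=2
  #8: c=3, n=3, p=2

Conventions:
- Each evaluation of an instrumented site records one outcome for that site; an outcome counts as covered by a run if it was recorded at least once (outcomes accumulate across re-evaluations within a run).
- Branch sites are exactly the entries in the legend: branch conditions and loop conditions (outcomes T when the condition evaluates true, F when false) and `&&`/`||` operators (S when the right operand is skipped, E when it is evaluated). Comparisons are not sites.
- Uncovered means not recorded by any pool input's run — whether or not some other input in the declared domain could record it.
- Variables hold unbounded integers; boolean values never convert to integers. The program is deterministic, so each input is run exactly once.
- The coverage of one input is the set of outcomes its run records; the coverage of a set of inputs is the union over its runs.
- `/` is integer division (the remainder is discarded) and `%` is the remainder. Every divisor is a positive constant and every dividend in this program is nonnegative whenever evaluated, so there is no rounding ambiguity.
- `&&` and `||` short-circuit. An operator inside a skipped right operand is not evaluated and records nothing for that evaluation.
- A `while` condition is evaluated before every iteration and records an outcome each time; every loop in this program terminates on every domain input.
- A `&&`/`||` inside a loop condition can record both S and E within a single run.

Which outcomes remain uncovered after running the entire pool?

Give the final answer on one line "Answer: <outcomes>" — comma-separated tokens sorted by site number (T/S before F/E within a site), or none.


input #1 (c=3, n=2, p=2): events B2->S, B1->F, B3->F, B5->S, B4->T, B6->T, B6->T, B6->T, B6->F, B8->E, B7->T, B8->E, B7->T, B8->E, ...; covers B1=F, B2=S, B3=F, B4=T, B5=S, B6=T, B6=F, B7=T, B7=F, B8=S, B8=E
input #2 (c=3, n=3, p=3): events B2->E, B1->T, B5->E, B4->T, B6->F, B8->E, B7->F; covers B1=T, B2=E, B4=T, B5=E, B6=F, B7=F, B8=E
input #3 (c=2, n=2, p=5): events B2->S, B1->F, B3->F, B5->E, B4->T, B6->T, B6->T, B6->T, B6->F, B8->E, B7->T, B8->E, B7->T, B8->E, ...; covers B1=F, B2=S, B3=F, B4=T, B5=E, B6=T, B6=F, B7=T, B7=F, B8=S, B8=E
input #4 (c=2, n=2, p=3): events B2->S, B1->F, B3->F, B5->E, B4->T, B6->T, B6->T, B6->T, B6->F, B8->E, B7->T, B8->E, B7->T, B8->E, ...; covers B1=F, B2=S, B3=F, B4=T, B5=E, B6=T, B6=F, B7=T, B7=F, B8=S, B8=E
input #5 (c=3, n=3, p=5): events B2->E, B1->T, B5->E, B4->T, B6->F, B8->E, B7->F; covers B1=T, B2=E, B4=T, B5=E, B6=F, B7=F, B8=E
input #6 (c=2, n=2, p=4): events B2->S, B1->F, B3->F, B5->E, B4->T, B6->T, B6->T, B6->T, B6->F, B8->E, B7->T, B8->E, B7->T, B8->E, ...; covers B1=F, B2=S, B3=F, B4=T, B5=E, B6=T, B6=F, B7=T, B7=F, B8=S, B8=E
input #7 (c=2, n=4, p=2): events B2->E, B1->F, B3->F, B5->S, B4->T, B6->T, B6->T, B6->T, B6->F, B8->E, B7->T, B8->E, B7->T, B8->E, ...; covers B1=F, B2=E, B3=F, B4=T, B5=S, B6=T, B6=F, B7=T, B7=F, B8=S, B8=E
input #8 (c=3, n=3, p=2): events B2->E, B1->T, B5->S, B4->T, B6->F, B8->E, B7->F; covers B1=T, B2=E, B4=T, B5=S, B6=F, B7=F, B8=E
union over the pool: B1=T, B1=F, B2=S, B2=E, B3=F, B4=T, B5=S, B5=E, B6=T, B6=F, B7=T, B7=F, B8=S, B8=E
uncovered (2 of 16): B3=T, B4=F
Answer: B3=T, B4=F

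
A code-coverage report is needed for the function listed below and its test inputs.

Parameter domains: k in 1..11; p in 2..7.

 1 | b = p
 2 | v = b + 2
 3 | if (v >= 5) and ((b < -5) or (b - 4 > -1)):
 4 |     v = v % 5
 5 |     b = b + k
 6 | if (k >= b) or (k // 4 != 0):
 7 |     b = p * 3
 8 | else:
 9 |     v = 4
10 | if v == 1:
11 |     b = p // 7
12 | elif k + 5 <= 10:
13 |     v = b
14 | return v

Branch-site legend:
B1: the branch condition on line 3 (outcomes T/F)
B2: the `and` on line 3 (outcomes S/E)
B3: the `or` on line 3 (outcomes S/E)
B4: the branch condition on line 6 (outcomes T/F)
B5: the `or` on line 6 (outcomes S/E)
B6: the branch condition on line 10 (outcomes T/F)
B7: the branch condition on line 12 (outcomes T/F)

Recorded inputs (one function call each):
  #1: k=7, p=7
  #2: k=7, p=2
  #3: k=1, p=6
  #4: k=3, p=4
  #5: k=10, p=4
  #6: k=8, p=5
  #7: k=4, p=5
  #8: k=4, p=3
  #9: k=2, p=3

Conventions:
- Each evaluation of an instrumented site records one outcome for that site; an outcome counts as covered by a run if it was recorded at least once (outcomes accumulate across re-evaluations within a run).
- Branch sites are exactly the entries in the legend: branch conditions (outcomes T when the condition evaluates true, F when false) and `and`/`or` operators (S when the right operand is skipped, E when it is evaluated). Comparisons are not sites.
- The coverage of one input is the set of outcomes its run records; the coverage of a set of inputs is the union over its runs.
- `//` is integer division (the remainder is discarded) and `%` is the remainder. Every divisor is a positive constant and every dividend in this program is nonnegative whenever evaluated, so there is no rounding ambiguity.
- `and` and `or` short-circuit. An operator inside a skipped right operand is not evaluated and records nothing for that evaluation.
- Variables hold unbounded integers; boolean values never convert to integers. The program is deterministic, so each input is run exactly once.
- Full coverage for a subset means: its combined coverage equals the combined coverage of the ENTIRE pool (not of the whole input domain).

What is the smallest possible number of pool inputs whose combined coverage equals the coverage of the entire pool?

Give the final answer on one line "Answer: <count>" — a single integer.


input #1 (k=7, p=7): events B2->E, B3->E, B1->T, B5->E, B4->T, B6->F, B7->F; covers B1=T, B2=E, B3=E, B4=T, B5=E, B6=F, B7=F
input #2 (k=7, p=2): events B2->S, B1->F, B5->S, B4->T, B6->F, B7->F; covers B1=F, B2=S, B4=T, B5=S, B6=F, B7=F
input #3 (k=1, p=6): events B2->E, B3->E, B1->T, B5->E, B4->F, B6->F, B7->T; covers B1=T, B2=E, B3=E, B4=F, B5=E, B6=F, B7=T
input #4 (k=3, p=4): events B2->E, B3->E, B1->T, B5->E, B4->F, B6->F, B7->T; covers B1=T, B2=E, B3=E, B4=F, B5=E, B6=F, B7=T
input #5 (k=10, p=4): events B2->E, B3->E, B1->T, B5->E, B4->T, B6->T; covers B1=T, B2=E, B3=E, B4=T, B5=E, B6=T
input #6 (k=8, p=5): events B2->E, B3->E, B1->T, B5->E, B4->T, B6->F, B7->F; covers B1=T, B2=E, B3=E, B4=T, B5=E, B6=F, B7=F
input #7 (k=4, p=5): events B2->E, B3->E, B1->T, B5->E, B4->T, B6->F, B7->T; covers B1=T, B2=E, B3=E, B4=T, B5=E, B6=F, B7=T
input #8 (k=4, p=3): events B2->E, B3->E, B1->F, B5->S, B4->T, B6->F, B7->T; covers B1=F, B2=E, B3=E, B4=T, B5=S, B6=F, B7=T
input #9 (k=2, p=3): events B2->E, B3->E, B1->F, B5->E, B4->F, B6->F, B7->T; covers B1=F, B2=E, B3=E, B4=F, B5=E, B6=F, B7=T
the full pool covers 13 outcomes: B1=T, B1=F, B2=S, B2=E, B3=E, B4=T, B4=F, B5=S, B5=E, B6=T, B6=F, B7=T, B7=F
size 1 is not enough: best union over all size-1 subsets is 7/13
size 2 is not enough: best union over all size-2 subsets is 12/13
the canonical winner is {2, 3, 5}: size 3, full 13-outcome coverage, earliest index list among size-3 covers
Answer: 3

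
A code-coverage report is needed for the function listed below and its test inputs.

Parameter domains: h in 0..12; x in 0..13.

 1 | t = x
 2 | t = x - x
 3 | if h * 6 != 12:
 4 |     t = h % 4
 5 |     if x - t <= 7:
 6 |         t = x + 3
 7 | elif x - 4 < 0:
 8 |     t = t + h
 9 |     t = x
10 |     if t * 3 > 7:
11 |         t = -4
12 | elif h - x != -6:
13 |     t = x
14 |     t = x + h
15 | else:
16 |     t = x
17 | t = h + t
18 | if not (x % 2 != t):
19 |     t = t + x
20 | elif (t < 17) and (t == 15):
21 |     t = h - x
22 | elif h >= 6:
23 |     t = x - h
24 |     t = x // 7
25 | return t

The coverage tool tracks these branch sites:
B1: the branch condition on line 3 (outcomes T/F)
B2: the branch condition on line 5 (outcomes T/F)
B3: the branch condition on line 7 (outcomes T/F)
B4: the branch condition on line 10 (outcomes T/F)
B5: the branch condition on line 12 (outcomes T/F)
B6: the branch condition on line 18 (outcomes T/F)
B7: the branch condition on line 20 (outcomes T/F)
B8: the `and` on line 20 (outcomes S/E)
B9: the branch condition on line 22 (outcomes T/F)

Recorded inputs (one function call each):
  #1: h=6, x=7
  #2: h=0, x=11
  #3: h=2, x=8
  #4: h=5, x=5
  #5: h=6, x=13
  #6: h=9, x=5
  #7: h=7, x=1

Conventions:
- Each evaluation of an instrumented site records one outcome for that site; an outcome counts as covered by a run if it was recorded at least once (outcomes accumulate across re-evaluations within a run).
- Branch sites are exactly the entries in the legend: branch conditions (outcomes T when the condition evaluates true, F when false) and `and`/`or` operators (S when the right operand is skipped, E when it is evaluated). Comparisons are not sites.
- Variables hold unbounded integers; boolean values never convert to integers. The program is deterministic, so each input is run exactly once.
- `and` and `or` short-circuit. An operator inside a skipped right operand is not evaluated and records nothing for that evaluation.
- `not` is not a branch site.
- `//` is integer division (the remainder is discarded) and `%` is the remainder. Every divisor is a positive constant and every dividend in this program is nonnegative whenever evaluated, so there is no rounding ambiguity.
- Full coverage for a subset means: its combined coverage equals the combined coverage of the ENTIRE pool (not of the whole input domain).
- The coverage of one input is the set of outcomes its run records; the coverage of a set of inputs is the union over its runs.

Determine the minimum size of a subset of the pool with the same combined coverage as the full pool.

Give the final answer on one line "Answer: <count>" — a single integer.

run #1 (h=6, x=7) runs B1->T, B2->T, B6->F, B8->E, B7->F, B9->T; records B1=T, B2=T, B6=F, B7=F, B8=E, B9=T
run #2 (h=0, x=11) runs B1->T, B2->F, B6->F, B8->E, B7->F, B9->F; records B1=T, B2=F, B6=F, B7=F, B8=E, B9=F
run #3 (h=2, x=8) runs B1->F, B3->F, B5->F, B6->F, B8->E, B7->F, B9->F; records B1=F, B3=F, B5=F, B6=F, B7=F, B8=E, B9=F
run #4 (h=5, x=5) runs B1->T, B2->T, B6->F, B8->E, B7->F, B9->F; records B1=T, B2=T, B6=F, B7=F, B8=E, B9=F
run #5 (h=6, x=13) runs B1->T, B2->F, B6->F, B8->E, B7->F, B9->T; records B1=T, B2=F, B6=F, B7=F, B8=E, B9=T
run #6 (h=9, x=5) runs B1->T, B2->T, B6->F, B8->S, B7->F, B9->T; records B1=T, B2=T, B6=F, B7=F, B8=S, B9=T
run #7 (h=7, x=1) runs B1->T, B2->T, B6->F, B8->E, B7->F, B9->T; records B1=T, B2=T, B6=F, B7=F, B8=E, B9=T
union over all inputs: B1=T, B1=F, B2=T, B2=F, B3=F, B5=F, B6=F, B7=F, B8=S, B8=E, B9=T, B9=F (12 outcomes)
no size-1 subset reaches all 12 outcomes (best union: 7/12)
no size-2 subset reaches all 12 outcomes (best union: 11/12)
size 3: inputs {2, 3, 6} cover all 12 outcomes, and no lexicographically smaller subset of this size does

Answer: 3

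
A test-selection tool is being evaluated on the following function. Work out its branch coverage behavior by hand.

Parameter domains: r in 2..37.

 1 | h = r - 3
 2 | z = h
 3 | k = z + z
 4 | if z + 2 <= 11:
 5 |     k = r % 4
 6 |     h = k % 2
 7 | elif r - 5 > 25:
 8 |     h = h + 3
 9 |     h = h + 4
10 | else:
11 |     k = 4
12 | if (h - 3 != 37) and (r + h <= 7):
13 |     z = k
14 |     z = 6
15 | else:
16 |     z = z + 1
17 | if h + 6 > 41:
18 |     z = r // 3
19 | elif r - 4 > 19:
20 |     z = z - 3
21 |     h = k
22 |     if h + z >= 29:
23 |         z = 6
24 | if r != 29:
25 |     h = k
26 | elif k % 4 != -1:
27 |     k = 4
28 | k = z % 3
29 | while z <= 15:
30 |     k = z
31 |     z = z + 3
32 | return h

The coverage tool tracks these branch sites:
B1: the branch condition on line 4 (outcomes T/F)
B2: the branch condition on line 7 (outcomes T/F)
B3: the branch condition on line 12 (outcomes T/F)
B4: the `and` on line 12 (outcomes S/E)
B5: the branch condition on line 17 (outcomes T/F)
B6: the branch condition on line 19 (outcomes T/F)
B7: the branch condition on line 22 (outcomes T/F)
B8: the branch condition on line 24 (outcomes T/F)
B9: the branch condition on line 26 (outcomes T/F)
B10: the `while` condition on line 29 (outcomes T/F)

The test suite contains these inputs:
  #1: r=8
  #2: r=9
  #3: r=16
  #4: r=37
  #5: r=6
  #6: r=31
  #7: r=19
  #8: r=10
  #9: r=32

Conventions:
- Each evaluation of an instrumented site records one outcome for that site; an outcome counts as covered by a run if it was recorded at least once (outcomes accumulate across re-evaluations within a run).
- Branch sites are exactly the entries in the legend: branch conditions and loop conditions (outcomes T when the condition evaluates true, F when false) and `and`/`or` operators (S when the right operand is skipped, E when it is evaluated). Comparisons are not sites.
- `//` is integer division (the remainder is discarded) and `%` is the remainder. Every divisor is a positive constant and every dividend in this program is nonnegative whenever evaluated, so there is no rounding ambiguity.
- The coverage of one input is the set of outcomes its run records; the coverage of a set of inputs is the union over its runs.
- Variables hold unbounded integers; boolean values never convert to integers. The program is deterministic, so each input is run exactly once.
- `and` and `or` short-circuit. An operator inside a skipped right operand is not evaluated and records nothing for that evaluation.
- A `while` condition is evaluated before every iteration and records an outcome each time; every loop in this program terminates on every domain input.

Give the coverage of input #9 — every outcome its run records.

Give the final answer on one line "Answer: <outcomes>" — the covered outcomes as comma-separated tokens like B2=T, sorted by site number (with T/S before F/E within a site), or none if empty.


Running input #9 (r=32), event by event:
  B1->F, B2->T, B4->E, B3->F, B5->T, B8->T, B10->T, B10->T, B10->F
distinct outcomes covered: B1=F, B2=T, B3=F, B4=E, B5=T, B8=T, B10=T, B10=F
Answer: B1=F, B2=T, B3=F, B4=E, B5=T, B8=T, B10=T, B10=F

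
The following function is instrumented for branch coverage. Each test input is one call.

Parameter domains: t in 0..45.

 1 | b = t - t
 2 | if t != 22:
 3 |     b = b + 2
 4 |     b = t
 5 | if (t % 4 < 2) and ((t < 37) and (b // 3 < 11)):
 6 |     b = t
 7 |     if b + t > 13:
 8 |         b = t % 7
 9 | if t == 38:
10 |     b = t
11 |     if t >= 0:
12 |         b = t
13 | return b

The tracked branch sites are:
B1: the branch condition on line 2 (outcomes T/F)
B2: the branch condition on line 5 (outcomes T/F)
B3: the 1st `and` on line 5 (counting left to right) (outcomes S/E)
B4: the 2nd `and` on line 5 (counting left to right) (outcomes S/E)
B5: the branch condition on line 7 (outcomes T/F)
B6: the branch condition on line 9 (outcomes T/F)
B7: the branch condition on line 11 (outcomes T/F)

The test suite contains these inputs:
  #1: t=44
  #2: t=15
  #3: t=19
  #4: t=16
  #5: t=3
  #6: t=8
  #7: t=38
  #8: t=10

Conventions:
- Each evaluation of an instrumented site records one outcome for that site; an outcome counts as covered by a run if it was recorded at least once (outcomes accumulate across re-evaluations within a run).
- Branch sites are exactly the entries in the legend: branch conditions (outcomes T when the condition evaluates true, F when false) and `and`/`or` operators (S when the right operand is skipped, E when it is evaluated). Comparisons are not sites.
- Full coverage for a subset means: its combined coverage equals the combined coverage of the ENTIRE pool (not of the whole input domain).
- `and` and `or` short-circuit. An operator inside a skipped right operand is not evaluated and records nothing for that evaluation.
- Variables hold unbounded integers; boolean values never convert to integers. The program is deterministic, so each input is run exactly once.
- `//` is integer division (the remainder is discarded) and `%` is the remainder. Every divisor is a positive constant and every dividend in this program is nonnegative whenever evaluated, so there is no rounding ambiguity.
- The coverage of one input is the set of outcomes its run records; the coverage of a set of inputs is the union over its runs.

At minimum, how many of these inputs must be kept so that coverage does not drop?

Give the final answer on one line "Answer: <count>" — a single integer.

run #1 (t=44) records B1=T, B2=F, B3=E, B4=S, B6=F
run #2 (t=15) records B1=T, B2=F, B3=S, B6=F
run #3 (t=19) records B1=T, B2=F, B3=S, B6=F
run #4 (t=16) records B1=T, B2=T, B3=E, B4=E, B5=T, B6=F
run #5 (t=3) records B1=T, B2=F, B3=S, B6=F
run #6 (t=8) records B1=T, B2=T, B3=E, B4=E, B5=T, B6=F
run #7 (t=38) records B1=T, B2=F, B3=S, B6=T, B7=T
run #8 (t=10) records B1=T, B2=F, B3=S, B6=F
pool-wide coverage (11 outcomes): B1=T, B2=T, B2=F, B3=S, B3=E, B4=S, B4=E, B5=T, B6=T, B6=F, B7=T
checked all size-1 subsets: none covers 11 outcomes (max 6/11)
checked all size-2 subsets: none covers 11 outcomes (max 10/11)
size 3: inputs {1, 4, 7} cover all 11 outcomes, and no lexicographically smaller subset of this size does

Answer: 3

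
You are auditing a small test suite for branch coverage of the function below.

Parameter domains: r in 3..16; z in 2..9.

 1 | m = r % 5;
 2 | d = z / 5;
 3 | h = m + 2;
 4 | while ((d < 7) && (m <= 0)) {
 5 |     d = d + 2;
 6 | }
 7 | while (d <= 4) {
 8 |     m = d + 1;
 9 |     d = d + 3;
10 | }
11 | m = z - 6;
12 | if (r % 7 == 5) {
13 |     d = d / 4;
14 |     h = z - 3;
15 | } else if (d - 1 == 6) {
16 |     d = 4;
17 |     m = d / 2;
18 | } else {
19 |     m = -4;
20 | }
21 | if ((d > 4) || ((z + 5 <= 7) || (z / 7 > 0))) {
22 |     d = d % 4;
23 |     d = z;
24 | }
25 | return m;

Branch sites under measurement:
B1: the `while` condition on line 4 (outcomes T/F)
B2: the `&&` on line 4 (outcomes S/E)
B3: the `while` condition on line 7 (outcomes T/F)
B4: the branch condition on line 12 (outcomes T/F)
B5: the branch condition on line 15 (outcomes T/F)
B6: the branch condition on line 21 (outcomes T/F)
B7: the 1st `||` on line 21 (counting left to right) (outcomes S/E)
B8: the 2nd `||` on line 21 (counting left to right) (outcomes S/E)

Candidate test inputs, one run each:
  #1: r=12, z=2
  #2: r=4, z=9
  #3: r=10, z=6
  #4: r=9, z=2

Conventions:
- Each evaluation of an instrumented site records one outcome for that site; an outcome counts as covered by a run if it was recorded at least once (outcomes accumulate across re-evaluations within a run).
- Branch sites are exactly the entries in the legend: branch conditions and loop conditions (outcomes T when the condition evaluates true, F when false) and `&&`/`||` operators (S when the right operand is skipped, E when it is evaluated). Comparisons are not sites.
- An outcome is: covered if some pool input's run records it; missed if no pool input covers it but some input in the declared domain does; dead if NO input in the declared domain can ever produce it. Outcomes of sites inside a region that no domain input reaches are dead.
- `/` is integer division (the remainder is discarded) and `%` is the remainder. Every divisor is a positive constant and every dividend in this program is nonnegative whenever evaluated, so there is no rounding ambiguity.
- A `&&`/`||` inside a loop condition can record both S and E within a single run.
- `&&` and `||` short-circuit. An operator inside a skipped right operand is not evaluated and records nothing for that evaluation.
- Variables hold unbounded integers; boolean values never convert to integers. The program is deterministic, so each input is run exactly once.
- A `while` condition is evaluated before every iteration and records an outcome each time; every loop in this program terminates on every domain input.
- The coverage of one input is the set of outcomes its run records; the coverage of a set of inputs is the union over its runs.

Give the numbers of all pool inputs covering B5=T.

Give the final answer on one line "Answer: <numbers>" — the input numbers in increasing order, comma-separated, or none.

input #1 (r=12, z=2): never hits B5=T
input #2 (r=4, z=9): hits B5=T
input #3 (r=10, z=6): hits B5=T
input #4 (r=9, z=2): never hits B5=T

Answer: 2, 3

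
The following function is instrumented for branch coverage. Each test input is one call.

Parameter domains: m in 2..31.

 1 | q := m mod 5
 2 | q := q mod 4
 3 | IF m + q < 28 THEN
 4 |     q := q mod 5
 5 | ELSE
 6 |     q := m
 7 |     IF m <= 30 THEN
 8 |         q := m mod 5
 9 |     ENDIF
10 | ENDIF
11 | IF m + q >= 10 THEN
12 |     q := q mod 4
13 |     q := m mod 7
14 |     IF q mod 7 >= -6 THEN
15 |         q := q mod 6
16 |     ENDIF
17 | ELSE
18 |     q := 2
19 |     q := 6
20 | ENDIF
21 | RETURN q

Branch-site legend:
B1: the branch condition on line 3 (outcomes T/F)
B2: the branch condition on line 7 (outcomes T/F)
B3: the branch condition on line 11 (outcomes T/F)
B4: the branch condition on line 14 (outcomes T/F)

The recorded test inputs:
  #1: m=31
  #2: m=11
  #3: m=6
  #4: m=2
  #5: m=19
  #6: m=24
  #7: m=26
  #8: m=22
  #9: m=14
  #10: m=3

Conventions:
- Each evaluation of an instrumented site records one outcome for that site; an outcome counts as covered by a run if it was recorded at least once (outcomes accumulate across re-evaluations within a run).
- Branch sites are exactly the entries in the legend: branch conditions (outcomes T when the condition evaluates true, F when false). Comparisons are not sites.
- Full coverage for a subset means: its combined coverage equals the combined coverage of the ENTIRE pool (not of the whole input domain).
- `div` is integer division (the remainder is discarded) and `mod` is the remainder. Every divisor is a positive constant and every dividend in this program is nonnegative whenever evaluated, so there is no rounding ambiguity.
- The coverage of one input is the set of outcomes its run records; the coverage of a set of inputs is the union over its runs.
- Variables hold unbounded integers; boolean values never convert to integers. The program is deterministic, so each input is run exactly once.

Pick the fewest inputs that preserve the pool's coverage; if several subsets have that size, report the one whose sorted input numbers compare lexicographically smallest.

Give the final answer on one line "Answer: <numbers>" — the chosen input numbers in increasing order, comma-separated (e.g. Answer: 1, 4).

input #1 (m=31): events B1->F, B2->F, B3->T, B4->T; covers B1=F, B2=F, B3=T, B4=T
input #2 (m=11): events B1->T, B3->T, B4->T; covers B1=T, B3=T, B4=T
input #3 (m=6): events B1->T, B3->F; covers B1=T, B3=F
input #4 (m=2): events B1->T, B3->F; covers B1=T, B3=F
input #5 (m=19): events B1->T, B3->T, B4->T; covers B1=T, B3=T, B4=T
input #6 (m=24): events B1->T, B3->T, B4->T; covers B1=T, B3=T, B4=T
input #7 (m=26): events B1->T, B3->T, B4->T; covers B1=T, B3=T, B4=T
input #8 (m=22): events B1->T, B3->T, B4->T; covers B1=T, B3=T, B4=T
input #9 (m=14): events B1->T, B3->T, B4->T; covers B1=T, B3=T, B4=T
input #10 (m=3): events B1->T, B3->F; covers B1=T, B3=F
union over all inputs: B1=T, B1=F, B2=F, B3=T, B3=F, B4=T (6 outcomes)
size 1 is not enough: best union over all size-1 subsets is 4/6
at size 2, {1, 3} reaches all 6 outcomes; every lexicographically earlier size-2 subset fails

Answer: 1, 3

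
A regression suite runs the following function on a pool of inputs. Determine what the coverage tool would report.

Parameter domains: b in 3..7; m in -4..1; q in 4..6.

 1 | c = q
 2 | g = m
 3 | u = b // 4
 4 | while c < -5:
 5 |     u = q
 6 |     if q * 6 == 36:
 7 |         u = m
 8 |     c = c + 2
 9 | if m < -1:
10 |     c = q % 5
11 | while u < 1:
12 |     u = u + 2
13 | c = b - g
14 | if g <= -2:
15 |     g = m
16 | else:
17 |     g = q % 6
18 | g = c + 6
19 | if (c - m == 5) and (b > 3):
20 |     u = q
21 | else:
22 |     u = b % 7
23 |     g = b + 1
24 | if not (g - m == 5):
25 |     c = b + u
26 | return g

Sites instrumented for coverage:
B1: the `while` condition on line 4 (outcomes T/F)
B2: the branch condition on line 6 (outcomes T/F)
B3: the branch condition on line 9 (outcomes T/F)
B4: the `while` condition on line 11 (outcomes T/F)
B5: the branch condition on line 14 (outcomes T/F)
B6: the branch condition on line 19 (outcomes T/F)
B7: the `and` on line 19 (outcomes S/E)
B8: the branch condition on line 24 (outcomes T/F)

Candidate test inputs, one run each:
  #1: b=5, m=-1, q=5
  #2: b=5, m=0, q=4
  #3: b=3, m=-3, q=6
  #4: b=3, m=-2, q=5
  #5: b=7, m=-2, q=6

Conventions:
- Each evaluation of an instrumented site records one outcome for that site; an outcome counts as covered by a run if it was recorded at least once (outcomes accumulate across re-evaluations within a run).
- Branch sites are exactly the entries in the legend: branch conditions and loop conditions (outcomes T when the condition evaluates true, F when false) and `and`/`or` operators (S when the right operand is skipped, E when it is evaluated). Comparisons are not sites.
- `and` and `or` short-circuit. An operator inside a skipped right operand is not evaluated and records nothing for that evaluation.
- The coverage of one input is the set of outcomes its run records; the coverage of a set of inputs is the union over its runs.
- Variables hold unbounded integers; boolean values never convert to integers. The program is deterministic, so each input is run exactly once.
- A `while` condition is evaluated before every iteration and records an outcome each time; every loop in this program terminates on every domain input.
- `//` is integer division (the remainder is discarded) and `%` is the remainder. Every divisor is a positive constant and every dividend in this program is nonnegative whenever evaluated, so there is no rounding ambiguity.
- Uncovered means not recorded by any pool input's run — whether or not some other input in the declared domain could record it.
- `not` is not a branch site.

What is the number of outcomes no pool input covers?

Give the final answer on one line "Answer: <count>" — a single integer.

run #1 (b=5, m=-1, q=5) runs B1->F, B3->F, B4->F, B5->F, B7->S, B6->F, B8->T; records B1=F, B3=F, B4=F, B5=F, B6=F, B7=S, B8=T
run #2 (b=5, m=0, q=4) runs B1->F, B3->F, B4->F, B5->F, B7->E, B6->T, B8->T; records B1=F, B3=F, B4=F, B5=F, B6=T, B7=E, B8=T
run #3 (b=3, m=-3, q=6) runs B1->F, B3->T, B4->T, B4->F, B5->T, B7->S, B6->F, B8->T; records B1=F, B3=T, B4=T, B4=F, B5=T, B6=F, B7=S, B8=T
run #4 (b=3, m=-2, q=5) runs B1->F, B3->T, B4->T, B4->F, B5->T, B7->S, B6->F, B8->T; records B1=F, B3=T, B4=T, B4=F, B5=T, B6=F, B7=S, B8=T
run #5 (b=7, m=-2, q=6) runs B1->F, B3->T, B4->F, B5->T, B7->S, B6->F, B8->T; records B1=F, B3=T, B4=F, B5=T, B6=F, B7=S, B8=T
union over the pool: B1=F, B3=T, B3=F, B4=T, B4=F, B5=T, B5=F, B6=T, B6=F, B7=S, B7=E, B8=T
uncovered (4 of 16): B1=T, B2=T, B2=F, B8=F

Answer: 4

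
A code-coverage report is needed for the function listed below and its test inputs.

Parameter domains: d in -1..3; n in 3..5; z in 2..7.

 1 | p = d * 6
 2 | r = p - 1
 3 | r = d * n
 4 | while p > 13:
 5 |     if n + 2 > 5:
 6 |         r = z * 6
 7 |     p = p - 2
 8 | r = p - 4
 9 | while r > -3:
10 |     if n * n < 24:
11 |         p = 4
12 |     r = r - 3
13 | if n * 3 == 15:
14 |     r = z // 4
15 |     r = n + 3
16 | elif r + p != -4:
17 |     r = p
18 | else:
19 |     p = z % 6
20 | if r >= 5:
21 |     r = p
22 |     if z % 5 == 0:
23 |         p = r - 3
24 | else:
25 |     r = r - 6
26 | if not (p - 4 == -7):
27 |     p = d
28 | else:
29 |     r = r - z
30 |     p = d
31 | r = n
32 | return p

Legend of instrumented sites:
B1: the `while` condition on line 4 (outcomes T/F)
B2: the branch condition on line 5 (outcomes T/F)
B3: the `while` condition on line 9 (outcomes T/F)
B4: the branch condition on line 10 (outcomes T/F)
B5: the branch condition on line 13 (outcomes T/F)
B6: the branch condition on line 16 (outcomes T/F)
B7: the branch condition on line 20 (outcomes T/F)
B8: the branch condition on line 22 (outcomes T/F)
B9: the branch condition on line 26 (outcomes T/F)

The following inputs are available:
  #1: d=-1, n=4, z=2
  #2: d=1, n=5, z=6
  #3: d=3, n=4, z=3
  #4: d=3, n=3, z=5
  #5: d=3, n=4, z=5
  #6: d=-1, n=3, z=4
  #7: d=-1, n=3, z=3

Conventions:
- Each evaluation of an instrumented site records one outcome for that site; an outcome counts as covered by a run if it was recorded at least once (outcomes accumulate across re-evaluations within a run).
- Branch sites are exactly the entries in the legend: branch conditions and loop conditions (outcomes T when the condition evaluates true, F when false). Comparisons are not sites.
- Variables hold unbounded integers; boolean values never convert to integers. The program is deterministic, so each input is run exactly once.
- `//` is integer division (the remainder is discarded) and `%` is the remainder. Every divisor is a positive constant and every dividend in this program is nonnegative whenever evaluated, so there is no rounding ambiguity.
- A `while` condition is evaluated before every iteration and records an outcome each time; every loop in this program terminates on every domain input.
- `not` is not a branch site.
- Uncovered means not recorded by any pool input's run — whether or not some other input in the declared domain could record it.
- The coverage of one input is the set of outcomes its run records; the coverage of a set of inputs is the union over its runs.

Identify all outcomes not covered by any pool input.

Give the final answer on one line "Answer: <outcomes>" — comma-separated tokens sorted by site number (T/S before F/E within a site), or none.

input #1, d=-1, n=4, z=2: outcomes B1=F, B3=F, B5=F, B6=T, B7=F, B9=T
input #2, d=1, n=5, z=6: outcomes B1=F, B3=T, B3=F, B4=F, B5=T, B7=T, B8=F, B9=T
input #3, d=3, n=4, z=3: outcomes B1=T, B1=F, B2=T, B3=T, B3=F, B4=T, B5=F, B6=T, B7=F, B9=T
input #4, d=3, n=3, z=5: outcomes B1=T, B1=F, B2=F, B3=T, B3=F, B4=T, B5=F, B6=T, B7=F, B9=T
input #5, d=3, n=4, z=5: outcomes B1=T, B1=F, B2=T, B3=T, B3=F, B4=T, B5=F, B6=T, B7=F, B9=T
input #6, d=-1, n=3, z=4: outcomes B1=F, B3=F, B5=F, B6=T, B7=F, B9=T
input #7, d=-1, n=3, z=3: outcomes B1=F, B3=F, B5=F, B6=T, B7=F, B9=T
union over the pool: B1=T, B1=F, B2=T, B2=F, B3=T, B3=F, B4=T, B4=F, B5=T, B5=F, B6=T, B7=T, B7=F, B8=F, B9=T
uncovered (3 of 18): B6=F, B8=T, B9=F

Answer: B6=F, B8=T, B9=F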